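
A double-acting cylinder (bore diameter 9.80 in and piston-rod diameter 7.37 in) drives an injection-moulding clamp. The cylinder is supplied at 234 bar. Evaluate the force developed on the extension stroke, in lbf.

F ≈ 2.56e5 lbf

Cap-side area A_cap = π/4 × (9.80 in)² = 75.43 in^2
F = P × A_cap = 234 bar × A_cap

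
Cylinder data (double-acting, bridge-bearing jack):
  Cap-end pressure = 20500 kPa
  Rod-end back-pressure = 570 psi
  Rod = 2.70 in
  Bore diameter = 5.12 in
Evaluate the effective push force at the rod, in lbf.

Cap-side area A_cap = π/4 × (5.12 in)² = 20.59 in^2
Rod-side annular area A_ann = π/4 × (5.12² − 2.70²) = 14.86 in^2
Net thrust = P_cap·A_cap − P_rod·A_ann = 61220 lbf − 8472 lbf

F ≈ 52700 lbf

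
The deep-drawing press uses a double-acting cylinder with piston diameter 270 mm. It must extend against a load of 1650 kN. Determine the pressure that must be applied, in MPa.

P ≈ 28.8 MPa

Cap-side area A_cap = π/4 × (270 mm)² = 57260 mm^2
P = F / A = 1650 kN / A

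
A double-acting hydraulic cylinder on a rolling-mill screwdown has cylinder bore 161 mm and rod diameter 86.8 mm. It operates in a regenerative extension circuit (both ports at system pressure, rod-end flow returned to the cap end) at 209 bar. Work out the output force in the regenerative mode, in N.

With equal pressure on both faces, forces on the annular region cancel; the net push is pressure × rod cross-section.
Rod cross-section A_rod = π/4 × (86.8 mm)² = 5917 mm^2
F = P × A_rod

F ≈ 1.24e5 N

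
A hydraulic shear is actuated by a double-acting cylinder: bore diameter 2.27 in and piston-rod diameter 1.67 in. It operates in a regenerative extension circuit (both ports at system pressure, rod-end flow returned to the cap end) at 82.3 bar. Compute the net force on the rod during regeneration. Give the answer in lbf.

With equal pressure on both faces, forces on the annular region cancel; the net push is pressure × rod cross-section.
Rod cross-section A_rod = π/4 × (1.67 in)² = 2.190 in^2
F = P × A_rod

F ≈ 2610 lbf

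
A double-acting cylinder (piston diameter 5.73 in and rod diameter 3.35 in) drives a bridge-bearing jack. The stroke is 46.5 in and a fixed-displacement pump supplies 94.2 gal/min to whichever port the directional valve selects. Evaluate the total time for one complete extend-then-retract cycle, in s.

Cap-side area A_cap = π/4 × (5.73 in)² = 25.79 in^2
Rod-side annular area A_ann = π/4 × (5.73² − 3.35²) = 16.97 in^2
t_ext = A_cap·L/Q = 3.306 s
t_ret = A_ann·L/Q = 2.176 s
t_cycle = t_ext + t_ret

t ≈ 5.48 s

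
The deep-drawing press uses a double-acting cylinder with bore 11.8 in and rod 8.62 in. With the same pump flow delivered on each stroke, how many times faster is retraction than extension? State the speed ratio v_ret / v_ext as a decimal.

v_ret/v_ext ≈ 2.14

Cap-side area A_cap = π/4 × (11.8 in)² = 109.4 in^2
Rod-side annular area A_ann = π/4 × (11.8² − 8.62²) = 51.00 in^2
For equal Q, v ∝ 1/A, so v_ret/v_ext = A_cap/A_ann.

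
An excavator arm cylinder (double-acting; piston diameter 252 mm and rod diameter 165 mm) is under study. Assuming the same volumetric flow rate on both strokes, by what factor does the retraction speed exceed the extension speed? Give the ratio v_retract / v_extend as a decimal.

v_ret/v_ext ≈ 1.75

Cap-side area A_cap = π/4 × (252 mm)² = 49880 mm^2
Rod-side annular area A_ann = π/4 × (252² − 165²) = 28490 mm^2
For equal Q, v ∝ 1/A, so v_ret/v_ext = A_cap/A_ann.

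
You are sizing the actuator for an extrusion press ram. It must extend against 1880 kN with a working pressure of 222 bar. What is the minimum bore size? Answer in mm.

Extension force acts on the full piston face: F = P × (π/4)D².
D = √(4F / (πP)) = √(4 × 1880 kN / (π × 222 bar))

D ≈ 328 mm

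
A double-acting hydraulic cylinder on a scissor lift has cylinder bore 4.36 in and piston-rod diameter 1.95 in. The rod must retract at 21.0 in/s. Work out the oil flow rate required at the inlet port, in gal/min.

Q ≈ 65.1 gal/min

Rod-side annular area A_ann = π/4 × (4.36² − 1.95²) = 11.94 in^2
Q = A × v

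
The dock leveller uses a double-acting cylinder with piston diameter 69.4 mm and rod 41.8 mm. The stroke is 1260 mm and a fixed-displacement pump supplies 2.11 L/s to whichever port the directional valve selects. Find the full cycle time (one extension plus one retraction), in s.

Cap-side area A_cap = π/4 × (69.4 mm)² = 3783 mm^2
Rod-side annular area A_ann = π/4 × (69.4² − 41.8²) = 2410 mm^2
t_ext = A_cap·L/Q = 2.259 s
t_ret = A_ann·L/Q = 1.439 s
t_cycle = t_ext + t_ret

t ≈ 3.70 s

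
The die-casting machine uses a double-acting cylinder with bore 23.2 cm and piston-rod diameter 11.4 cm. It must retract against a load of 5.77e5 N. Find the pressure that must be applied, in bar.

Rod-side annular area A_ann = π/4 × (23.2² − 11.4²) = 320.7 cm^2
Retraction: pressure acts on the annular area.
P = F / A = 5.77e5 N / A

P ≈ 180 bar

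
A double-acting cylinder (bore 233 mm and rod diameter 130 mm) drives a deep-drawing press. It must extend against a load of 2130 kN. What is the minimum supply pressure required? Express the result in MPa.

Cap-side area A_cap = π/4 × (233 mm)² = 42640 mm^2
P = F / A = 2130 kN / A

P ≈ 50.0 MPa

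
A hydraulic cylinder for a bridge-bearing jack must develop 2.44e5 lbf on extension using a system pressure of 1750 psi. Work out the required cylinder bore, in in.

Extension force acts on the full piston face: F = P × (π/4)D².
D = √(4F / (πP)) = √(4 × 2.44e5 lbf / (π × 1750 psi))

D ≈ 13.3 in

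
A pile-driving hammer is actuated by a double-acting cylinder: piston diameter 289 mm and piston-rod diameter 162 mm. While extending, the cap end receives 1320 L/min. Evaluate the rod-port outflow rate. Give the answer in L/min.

Cap-side area A_cap = π/4 × (289 mm)² = 65600 mm^2
Rod-side annular area A_ann = π/4 × (289² − 162²) = 44990 mm^2
Piston speed v = Q_in/A_cap; rod-end outflow Q_out = v × A_ann = Q_in × A_ann/A_cap.

Q_out ≈ 905 L/min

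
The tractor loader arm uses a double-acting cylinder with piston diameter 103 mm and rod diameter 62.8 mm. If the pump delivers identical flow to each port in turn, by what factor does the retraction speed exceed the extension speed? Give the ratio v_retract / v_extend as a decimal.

Cap-side area A_cap = π/4 × (103 mm)² = 8332 mm^2
Rod-side annular area A_ann = π/4 × (103² − 62.8²) = 5235 mm^2
For equal Q, v ∝ 1/A, so v_ret/v_ext = A_cap/A_ann.

v_ret/v_ext ≈ 1.59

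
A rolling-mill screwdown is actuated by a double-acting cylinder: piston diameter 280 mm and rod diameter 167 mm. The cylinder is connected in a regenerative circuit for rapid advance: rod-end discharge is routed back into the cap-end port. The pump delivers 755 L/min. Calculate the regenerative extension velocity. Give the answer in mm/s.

In regeneration the rod-end outflow joins the pump flow into the cap end, so the net volume the pump must supply per unit advance equals the rod cross-section area.
Rod cross-section A_rod = π/4 × (167 mm)² = 21900 mm^2
v = Q_pump / A_rod

v ≈ 574 mm/s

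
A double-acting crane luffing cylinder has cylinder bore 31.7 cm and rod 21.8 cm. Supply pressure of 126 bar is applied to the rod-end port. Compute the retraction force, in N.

Rod-side annular area A_ann = π/4 × (31.7² − 21.8²) = 416.0 cm^2
On retraction the pressure acts on the annular area (bore minus rod).
F = P × A_ann

F ≈ 5.24e5 N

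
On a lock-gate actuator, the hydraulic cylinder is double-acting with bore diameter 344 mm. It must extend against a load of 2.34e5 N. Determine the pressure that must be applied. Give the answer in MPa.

P ≈ 2.52 MPa

Cap-side area A_cap = π/4 × (344 mm)² = 92940 mm^2
P = F / A = 2.34e5 N / A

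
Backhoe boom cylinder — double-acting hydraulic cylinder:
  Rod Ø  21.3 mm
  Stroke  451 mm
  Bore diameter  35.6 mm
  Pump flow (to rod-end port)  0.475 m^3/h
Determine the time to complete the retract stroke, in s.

t ≈ 2.18 s

Rod-side annular area A_ann = π/4 × (35.6² − 21.3²) = 639.1 mm^2
Swept volume V = A × L; t = V / Q = A·L / Q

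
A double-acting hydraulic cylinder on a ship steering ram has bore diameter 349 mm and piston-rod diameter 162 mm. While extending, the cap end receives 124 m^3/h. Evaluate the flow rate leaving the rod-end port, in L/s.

Q_out ≈ 27.0 L/s

Cap-side area A_cap = π/4 × (349 mm)² = 95660 mm^2
Rod-side annular area A_ann = π/4 × (349² − 162²) = 75050 mm^2
Piston speed v = Q_in/A_cap; rod-end outflow Q_out = v × A_ann = Q_in × A_ann/A_cap.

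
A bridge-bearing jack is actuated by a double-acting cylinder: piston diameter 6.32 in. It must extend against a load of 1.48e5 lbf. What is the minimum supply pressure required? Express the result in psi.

P ≈ 4720 psi

Cap-side area A_cap = π/4 × (6.32 in)² = 31.37 in^2
P = F / A = 1.48e5 lbf / A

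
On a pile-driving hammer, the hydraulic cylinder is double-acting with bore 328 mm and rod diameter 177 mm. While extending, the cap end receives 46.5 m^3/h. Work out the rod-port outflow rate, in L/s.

Cap-side area A_cap = π/4 × (328 mm)² = 84500 mm^2
Rod-side annular area A_ann = π/4 × (328² − 177²) = 59890 mm^2
Piston speed v = Q_in/A_cap; rod-end outflow Q_out = v × A_ann = Q_in × A_ann/A_cap.

Q_out ≈ 9.16 L/s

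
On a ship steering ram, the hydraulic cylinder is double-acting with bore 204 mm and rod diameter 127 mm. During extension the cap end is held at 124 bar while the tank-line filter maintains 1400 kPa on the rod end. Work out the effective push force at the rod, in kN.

Cap-side area A_cap = π/4 × (204 mm)² = 32690 mm^2
Rod-side annular area A_ann = π/4 × (204² − 127²) = 20020 mm^2
Net thrust = P_cap·A_cap − P_rod·A_ann = 405.3 kN − 28.02 kN

F ≈ 377 kN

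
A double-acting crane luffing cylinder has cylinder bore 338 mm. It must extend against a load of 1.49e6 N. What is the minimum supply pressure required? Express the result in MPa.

Cap-side area A_cap = π/4 × (338 mm)² = 89730 mm^2
P = F / A = 1.49e6 N / A

P ≈ 16.6 MPa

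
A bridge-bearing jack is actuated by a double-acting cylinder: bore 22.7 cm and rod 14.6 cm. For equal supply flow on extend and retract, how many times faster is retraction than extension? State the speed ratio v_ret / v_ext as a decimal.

Cap-side area A_cap = π/4 × (22.7 cm)² = 404.7 cm^2
Rod-side annular area A_ann = π/4 × (22.7² − 14.6²) = 237.3 cm^2
For equal Q, v ∝ 1/A, so v_ret/v_ext = A_cap/A_ann.

v_ret/v_ext ≈ 1.71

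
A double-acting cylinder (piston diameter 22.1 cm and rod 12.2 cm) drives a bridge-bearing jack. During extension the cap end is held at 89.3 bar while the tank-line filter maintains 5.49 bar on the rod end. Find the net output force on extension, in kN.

Cap-side area A_cap = π/4 × (22.1 cm)² = 383.6 cm^2
Rod-side annular area A_ann = π/4 × (22.1² − 12.2²) = 266.7 cm^2
Net thrust = P_cap·A_cap − P_rod·A_ann = 342.6 kN − 14.64 kN

F ≈ 328 kN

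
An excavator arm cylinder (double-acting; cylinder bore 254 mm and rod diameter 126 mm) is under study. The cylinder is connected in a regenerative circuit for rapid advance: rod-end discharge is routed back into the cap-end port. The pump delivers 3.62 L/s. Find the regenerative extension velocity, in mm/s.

v ≈ 290 mm/s

In regeneration the rod-end outflow joins the pump flow into the cap end, so the net volume the pump must supply per unit advance equals the rod cross-section area.
Rod cross-section A_rod = π/4 × (126 mm)² = 12470 mm^2
v = Q_pump / A_rod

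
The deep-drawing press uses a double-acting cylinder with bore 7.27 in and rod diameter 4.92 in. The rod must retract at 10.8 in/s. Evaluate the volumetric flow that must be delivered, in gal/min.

Q ≈ 63.1 gal/min

Rod-side annular area A_ann = π/4 × (7.27² − 4.92²) = 22.50 in^2
Q = A × v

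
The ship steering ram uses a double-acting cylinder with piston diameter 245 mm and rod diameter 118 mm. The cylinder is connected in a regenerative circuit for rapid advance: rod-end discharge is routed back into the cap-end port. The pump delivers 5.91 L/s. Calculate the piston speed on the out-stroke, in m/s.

v ≈ 0.540 m/s

In regeneration the rod-end outflow joins the pump flow into the cap end, so the net volume the pump must supply per unit advance equals the rod cross-section area.
Rod cross-section A_rod = π/4 × (118 mm)² = 10940 mm^2
v = Q_pump / A_rod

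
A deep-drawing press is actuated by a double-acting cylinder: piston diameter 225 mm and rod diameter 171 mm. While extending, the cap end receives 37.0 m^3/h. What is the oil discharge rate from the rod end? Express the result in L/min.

Q_out ≈ 260 L/min

Cap-side area A_cap = π/4 × (225 mm)² = 39760 mm^2
Rod-side annular area A_ann = π/4 × (225² − 171²) = 16790 mm^2
Piston speed v = Q_in/A_cap; rod-end outflow Q_out = v × A_ann = Q_in × A_ann/A_cap.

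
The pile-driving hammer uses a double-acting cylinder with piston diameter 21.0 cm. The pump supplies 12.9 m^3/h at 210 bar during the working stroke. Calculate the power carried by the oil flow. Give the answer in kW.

Hydraulic power = P × Q

W ≈ 75.2 kW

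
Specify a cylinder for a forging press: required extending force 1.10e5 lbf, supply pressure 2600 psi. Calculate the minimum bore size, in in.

D ≈ 7.34 in

Extension force acts on the full piston face: F = P × (π/4)D².
D = √(4F / (πP)) = √(4 × 1.10e5 lbf / (π × 2600 psi))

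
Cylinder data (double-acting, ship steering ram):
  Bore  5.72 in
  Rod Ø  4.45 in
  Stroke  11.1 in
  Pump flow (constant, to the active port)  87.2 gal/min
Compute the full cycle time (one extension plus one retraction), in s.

t ≈ 1.19 s

Cap-side area A_cap = π/4 × (5.72 in)² = 25.70 in^2
Rod-side annular area A_ann = π/4 × (5.72² − 4.45²) = 10.14 in^2
t_ext = A_cap·L/Q = 0.8496 s
t_ret = A_ann·L/Q = 0.3354 s
t_cycle = t_ext + t_ret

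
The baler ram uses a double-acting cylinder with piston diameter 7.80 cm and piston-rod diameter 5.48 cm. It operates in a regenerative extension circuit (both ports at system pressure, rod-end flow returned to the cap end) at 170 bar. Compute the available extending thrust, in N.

With equal pressure on both faces, forces on the annular region cancel; the net push is pressure × rod cross-section.
Rod cross-section A_rod = π/4 × (5.48 cm)² = 23.59 cm^2
F = P × A_rod

F ≈ 40100 N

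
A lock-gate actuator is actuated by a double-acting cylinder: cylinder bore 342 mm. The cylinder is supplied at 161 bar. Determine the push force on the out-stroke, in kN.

F ≈ 1480 kN

Cap-side area A_cap = π/4 × (342 mm)² = 91860 mm^2
F = P × A_cap = 161 bar × A_cap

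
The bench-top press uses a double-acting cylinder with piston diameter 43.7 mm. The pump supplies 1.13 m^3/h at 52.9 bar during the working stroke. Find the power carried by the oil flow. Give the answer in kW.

Hydraulic power = P × Q

W ≈ 1.66 kW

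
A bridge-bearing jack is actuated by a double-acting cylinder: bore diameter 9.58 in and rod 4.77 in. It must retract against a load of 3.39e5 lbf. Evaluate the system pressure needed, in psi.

Rod-side annular area A_ann = π/4 × (9.58² − 4.77²) = 54.21 in^2
Retraction: pressure acts on the annular area.
P = F / A = 3.39e5 lbf / A

P ≈ 6250 psi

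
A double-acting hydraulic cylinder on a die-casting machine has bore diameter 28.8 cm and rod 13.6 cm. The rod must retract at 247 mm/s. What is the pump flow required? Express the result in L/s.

Rod-side annular area A_ann = π/4 × (28.8² − 13.6²) = 506.2 cm^2
Q = A × v

Q ≈ 12.5 L/s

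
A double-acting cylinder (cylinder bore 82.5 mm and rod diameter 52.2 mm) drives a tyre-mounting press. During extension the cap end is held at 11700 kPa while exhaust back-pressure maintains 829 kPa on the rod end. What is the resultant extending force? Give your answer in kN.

F ≈ 59.9 kN

Cap-side area A_cap = π/4 × (82.5 mm)² = 5346 mm^2
Rod-side annular area A_ann = π/4 × (82.5² − 52.2²) = 3206 mm^2
Net thrust = P_cap·A_cap − P_rod·A_ann = 62.54 kN − 2.657 kN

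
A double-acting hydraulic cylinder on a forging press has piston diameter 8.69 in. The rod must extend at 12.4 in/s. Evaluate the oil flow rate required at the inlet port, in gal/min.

Q ≈ 191 gal/min

Cap-side area A_cap = π/4 × (8.69 in)² = 59.31 in^2
Q = A × v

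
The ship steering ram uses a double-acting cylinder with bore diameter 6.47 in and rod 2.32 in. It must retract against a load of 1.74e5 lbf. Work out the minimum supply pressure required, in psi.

Rod-side annular area A_ann = π/4 × (6.47² − 2.32²) = 28.65 in^2
Retraction: pressure acts on the annular area.
P = F / A = 1.74e5 lbf / A

P ≈ 6070 psi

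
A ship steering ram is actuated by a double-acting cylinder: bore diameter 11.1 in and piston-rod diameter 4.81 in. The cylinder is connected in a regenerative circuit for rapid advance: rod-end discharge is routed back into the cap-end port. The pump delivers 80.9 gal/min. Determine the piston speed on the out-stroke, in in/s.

v ≈ 17.1 in/s

In regeneration the rod-end outflow joins the pump flow into the cap end, so the net volume the pump must supply per unit advance equals the rod cross-section area.
Rod cross-section A_rod = π/4 × (4.81 in)² = 18.17 in^2
v = Q_pump / A_rod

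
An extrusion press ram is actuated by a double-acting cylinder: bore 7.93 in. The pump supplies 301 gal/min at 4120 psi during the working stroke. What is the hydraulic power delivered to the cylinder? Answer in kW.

Hydraulic power = P × Q

W ≈ 539 kW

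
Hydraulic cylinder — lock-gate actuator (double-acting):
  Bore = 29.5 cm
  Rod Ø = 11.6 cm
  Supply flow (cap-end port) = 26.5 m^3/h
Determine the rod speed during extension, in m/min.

v ≈ 6.46 m/min

Cap-side area A_cap = π/4 × (29.5 cm)² = 683.5 cm^2
v = Q / A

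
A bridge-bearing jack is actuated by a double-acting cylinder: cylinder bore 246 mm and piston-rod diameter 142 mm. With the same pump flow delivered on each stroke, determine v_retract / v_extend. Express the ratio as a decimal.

Cap-side area A_cap = π/4 × (246 mm)² = 47530 mm^2
Rod-side annular area A_ann = π/4 × (246² − 142²) = 31690 mm^2
For equal Q, v ∝ 1/A, so v_ret/v_ext = A_cap/A_ann.

v_ret/v_ext ≈ 1.50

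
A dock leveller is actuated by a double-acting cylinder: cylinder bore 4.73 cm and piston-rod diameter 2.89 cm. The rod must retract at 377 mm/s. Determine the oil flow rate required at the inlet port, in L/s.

Rod-side annular area A_ann = π/4 × (4.73² − 2.89²) = 11.01 cm^2
Q = A × v

Q ≈ 0.415 L/s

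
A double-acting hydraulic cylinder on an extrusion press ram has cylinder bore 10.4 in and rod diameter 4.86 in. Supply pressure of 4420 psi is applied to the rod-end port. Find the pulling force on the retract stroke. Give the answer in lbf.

F ≈ 2.93e5 lbf

Rod-side annular area A_ann = π/4 × (10.4² − 4.86²) = 66.40 in^2
On retraction the pressure acts on the annular area (bore minus rod).
F = P × A_ann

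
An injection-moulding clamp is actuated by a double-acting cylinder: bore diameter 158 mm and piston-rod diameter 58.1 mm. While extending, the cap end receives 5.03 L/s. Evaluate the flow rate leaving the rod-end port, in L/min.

Q_out ≈ 261 L/min

Cap-side area A_cap = π/4 × (158 mm)² = 19610 mm^2
Rod-side annular area A_ann = π/4 × (158² − 58.1²) = 16960 mm^2
Piston speed v = Q_in/A_cap; rod-end outflow Q_out = v × A_ann = Q_in × A_ann/A_cap.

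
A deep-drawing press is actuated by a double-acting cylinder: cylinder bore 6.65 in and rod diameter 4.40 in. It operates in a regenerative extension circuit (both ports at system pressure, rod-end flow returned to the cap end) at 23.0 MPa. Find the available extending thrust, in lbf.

F ≈ 50700 lbf

With equal pressure on both faces, forces on the annular region cancel; the net push is pressure × rod cross-section.
Rod cross-section A_rod = π/4 × (4.40 in)² = 15.21 in^2
F = P × A_rod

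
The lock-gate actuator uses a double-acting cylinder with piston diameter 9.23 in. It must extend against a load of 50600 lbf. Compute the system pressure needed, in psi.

Cap-side area A_cap = π/4 × (9.23 in)² = 66.91 in^2
P = F / A = 50600 lbf / A

P ≈ 756 psi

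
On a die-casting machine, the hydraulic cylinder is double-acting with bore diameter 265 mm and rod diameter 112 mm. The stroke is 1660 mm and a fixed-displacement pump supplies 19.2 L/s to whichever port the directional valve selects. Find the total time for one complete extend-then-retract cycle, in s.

Cap-side area A_cap = π/4 × (265 mm)² = 55150 mm^2
Rod-side annular area A_ann = π/4 × (265² − 112²) = 45300 mm^2
t_ext = A_cap·L/Q = 4.769 s
t_ret = A_ann·L/Q = 3.917 s
t_cycle = t_ext + t_ret

t ≈ 8.69 s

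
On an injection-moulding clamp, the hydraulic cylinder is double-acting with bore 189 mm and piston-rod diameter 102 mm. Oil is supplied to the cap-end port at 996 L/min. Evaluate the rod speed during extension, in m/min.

Cap-side area A_cap = π/4 × (189 mm)² = 28060 mm^2
v = Q / A

v ≈ 35.5 m/min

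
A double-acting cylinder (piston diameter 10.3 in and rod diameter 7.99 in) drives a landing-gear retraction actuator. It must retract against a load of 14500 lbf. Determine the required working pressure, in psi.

Rod-side annular area A_ann = π/4 × (10.3² − 7.99²) = 33.18 in^2
Retraction: pressure acts on the annular area.
P = F / A = 14500 lbf / A

P ≈ 437 psi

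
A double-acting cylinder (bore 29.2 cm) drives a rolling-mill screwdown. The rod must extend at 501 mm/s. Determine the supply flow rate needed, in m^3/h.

Cap-side area A_cap = π/4 × (29.2 cm)² = 669.7 cm^2
Q = A × v

Q ≈ 121 m^3/h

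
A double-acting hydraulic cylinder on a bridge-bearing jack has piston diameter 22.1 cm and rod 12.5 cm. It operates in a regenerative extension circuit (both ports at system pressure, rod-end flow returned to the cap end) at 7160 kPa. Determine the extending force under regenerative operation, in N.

F ≈ 87900 N

With equal pressure on both faces, forces on the annular region cancel; the net push is pressure × rod cross-section.
Rod cross-section A_rod = π/4 × (12.5 cm)² = 122.7 cm^2
F = P × A_rod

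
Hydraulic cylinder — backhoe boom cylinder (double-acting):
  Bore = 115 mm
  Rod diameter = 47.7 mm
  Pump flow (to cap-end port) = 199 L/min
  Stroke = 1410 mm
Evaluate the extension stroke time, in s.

t ≈ 4.42 s

Cap-side area A_cap = π/4 × (115 mm)² = 10390 mm^2
Swept volume V = A × L; t = V / Q = A·L / Q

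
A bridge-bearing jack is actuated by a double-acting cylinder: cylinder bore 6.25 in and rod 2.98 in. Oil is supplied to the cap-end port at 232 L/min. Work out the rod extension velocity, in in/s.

v ≈ 7.69 in/s

Cap-side area A_cap = π/4 × (6.25 in)² = 30.68 in^2
v = Q / A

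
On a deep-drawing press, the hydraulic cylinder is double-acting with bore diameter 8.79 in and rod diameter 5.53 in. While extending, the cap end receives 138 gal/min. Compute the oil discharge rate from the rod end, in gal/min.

Cap-side area A_cap = π/4 × (8.79 in)² = 60.68 in^2
Rod-side annular area A_ann = π/4 × (8.79² − 5.53²) = 36.66 in^2
Piston speed v = Q_in/A_cap; rod-end outflow Q_out = v × A_ann = Q_in × A_ann/A_cap.

Q_out ≈ 83.4 gal/min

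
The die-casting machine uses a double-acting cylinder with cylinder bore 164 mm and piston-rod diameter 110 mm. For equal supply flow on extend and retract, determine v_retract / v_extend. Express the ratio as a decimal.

Cap-side area A_cap = π/4 × (164 mm)² = 21120 mm^2
Rod-side annular area A_ann = π/4 × (164² − 110²) = 11620 mm^2
For equal Q, v ∝ 1/A, so v_ret/v_ext = A_cap/A_ann.

v_ret/v_ext ≈ 1.82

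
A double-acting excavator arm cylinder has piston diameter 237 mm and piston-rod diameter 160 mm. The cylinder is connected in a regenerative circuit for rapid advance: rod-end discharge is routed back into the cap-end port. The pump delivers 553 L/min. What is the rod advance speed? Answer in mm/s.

In regeneration the rod-end outflow joins the pump flow into the cap end, so the net volume the pump must supply per unit advance equals the rod cross-section area.
Rod cross-section A_rod = π/4 × (160 mm)² = 20110 mm^2
v = Q_pump / A_rod

v ≈ 458 mm/s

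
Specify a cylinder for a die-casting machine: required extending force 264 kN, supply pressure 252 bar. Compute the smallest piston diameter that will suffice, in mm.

Extension force acts on the full piston face: F = P × (π/4)D².
D = √(4F / (πP)) = √(4 × 264 kN / (π × 252 bar))

D ≈ 115 mm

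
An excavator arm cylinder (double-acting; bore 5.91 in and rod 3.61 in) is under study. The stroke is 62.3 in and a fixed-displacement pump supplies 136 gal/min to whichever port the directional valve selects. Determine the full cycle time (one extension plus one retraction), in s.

Cap-side area A_cap = π/4 × (5.91 in)² = 27.43 in^2
Rod-side annular area A_ann = π/4 × (5.91² − 3.61²) = 17.20 in^2
t_ext = A_cap·L/Q = 3.264 s
t_ret = A_ann·L/Q = 2.046 s
t_cycle = t_ext + t_ret

t ≈ 5.31 s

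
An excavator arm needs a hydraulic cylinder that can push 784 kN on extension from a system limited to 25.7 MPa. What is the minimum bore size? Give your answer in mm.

Extension force acts on the full piston face: F = P × (π/4)D².
D = √(4F / (πP)) = √(4 × 784 kN / (π × 25.7 MPa))

D ≈ 197 mm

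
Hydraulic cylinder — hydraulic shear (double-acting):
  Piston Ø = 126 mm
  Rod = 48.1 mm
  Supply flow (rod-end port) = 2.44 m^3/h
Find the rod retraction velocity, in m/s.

v ≈ 0.0636 m/s

Rod-side annular area A_ann = π/4 × (126² − 48.1²) = 10650 mm^2
Flow into the rod-end port fills the annular volume.
v = Q / A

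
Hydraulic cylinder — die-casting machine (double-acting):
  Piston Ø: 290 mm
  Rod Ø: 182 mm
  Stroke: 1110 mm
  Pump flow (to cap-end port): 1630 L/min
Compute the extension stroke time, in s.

Cap-side area A_cap = π/4 × (290 mm)² = 66050 mm^2
Swept volume V = A × L; t = V / Q = A·L / Q

t ≈ 2.70 s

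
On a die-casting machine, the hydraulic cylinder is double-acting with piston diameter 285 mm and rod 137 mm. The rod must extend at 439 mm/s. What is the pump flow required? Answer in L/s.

Cap-side area A_cap = π/4 × (285 mm)² = 63790 mm^2
Q = A × v

Q ≈ 28.0 L/s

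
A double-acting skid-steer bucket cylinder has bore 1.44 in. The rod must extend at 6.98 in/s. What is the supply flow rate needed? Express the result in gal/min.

Cap-side area A_cap = π/4 × (1.44 in)² = 1.629 in^2
Q = A × v

Q ≈ 2.95 gal/min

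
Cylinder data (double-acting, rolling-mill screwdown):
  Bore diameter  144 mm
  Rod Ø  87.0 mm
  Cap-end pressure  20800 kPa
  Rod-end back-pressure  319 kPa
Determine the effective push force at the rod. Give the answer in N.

F ≈ 3.35e5 N

Cap-side area A_cap = π/4 × (144 mm)² = 16290 mm^2
Rod-side annular area A_ann = π/4 × (144² − 87.0²) = 10340 mm^2
Net thrust = P_cap·A_cap − P_rod·A_ann = 3.387e5 N − 3299 N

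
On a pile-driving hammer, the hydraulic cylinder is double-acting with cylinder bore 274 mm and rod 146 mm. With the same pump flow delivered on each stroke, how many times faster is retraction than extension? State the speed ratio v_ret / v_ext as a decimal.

v_ret/v_ext ≈ 1.40

Cap-side area A_cap = π/4 × (274 mm)² = 58960 mm^2
Rod-side annular area A_ann = π/4 × (274² − 146²) = 42220 mm^2
For equal Q, v ∝ 1/A, so v_ret/v_ext = A_cap/A_ann.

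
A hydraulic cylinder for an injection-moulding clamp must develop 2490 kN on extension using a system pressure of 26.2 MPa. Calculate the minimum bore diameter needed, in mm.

Extension force acts on the full piston face: F = P × (π/4)D².
D = √(4F / (πP)) = √(4 × 2490 kN / (π × 26.2 MPa))

D ≈ 348 mm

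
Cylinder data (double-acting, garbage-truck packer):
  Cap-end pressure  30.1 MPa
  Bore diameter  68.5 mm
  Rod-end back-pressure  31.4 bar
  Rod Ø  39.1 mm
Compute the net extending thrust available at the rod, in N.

Cap-side area A_cap = π/4 × (68.5 mm)² = 3685 mm^2
Rod-side annular area A_ann = π/4 × (68.5² − 39.1²) = 2485 mm^2
Net thrust = P_cap·A_cap − P_rod·A_ann = 1.109e5 N − 7802 N

F ≈ 1.03e5 N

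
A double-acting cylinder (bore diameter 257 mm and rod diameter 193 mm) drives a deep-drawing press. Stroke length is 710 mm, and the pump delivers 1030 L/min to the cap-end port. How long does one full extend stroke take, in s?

t ≈ 2.15 s

Cap-side area A_cap = π/4 × (257 mm)² = 51870 mm^2
Swept volume V = A × L; t = V / Q = A·L / Q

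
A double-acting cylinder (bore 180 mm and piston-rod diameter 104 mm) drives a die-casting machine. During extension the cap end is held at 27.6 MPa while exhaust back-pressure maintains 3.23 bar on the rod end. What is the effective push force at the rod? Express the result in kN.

Cap-side area A_cap = π/4 × (180 mm)² = 25450 mm^2
Rod-side annular area A_ann = π/4 × (180² − 104²) = 16950 mm^2
Net thrust = P_cap·A_cap − P_rod·A_ann = 702.3 kN − 5.476 kN

F ≈ 697 kN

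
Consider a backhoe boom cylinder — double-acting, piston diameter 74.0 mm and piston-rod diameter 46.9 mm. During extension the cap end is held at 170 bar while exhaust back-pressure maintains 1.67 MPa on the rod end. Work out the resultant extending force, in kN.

Cap-side area A_cap = π/4 × (74.0 mm)² = 4301 mm^2
Rod-side annular area A_ann = π/4 × (74.0² − 46.9²) = 2573 mm^2
Net thrust = P_cap·A_cap − P_rod·A_ann = 73.11 kN − 4.297 kN

F ≈ 68.8 kN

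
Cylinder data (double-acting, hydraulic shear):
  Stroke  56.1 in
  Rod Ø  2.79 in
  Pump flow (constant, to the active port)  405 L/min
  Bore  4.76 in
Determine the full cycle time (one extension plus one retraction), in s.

t ≈ 4.01 s

Cap-side area A_cap = π/4 × (4.76 in)² = 17.80 in^2
Rod-side annular area A_ann = π/4 × (4.76² − 2.79²) = 11.68 in^2
t_ext = A_cap·L/Q = 2.424 s
t_ret = A_ann·L/Q = 1.591 s
t_cycle = t_ext + t_ret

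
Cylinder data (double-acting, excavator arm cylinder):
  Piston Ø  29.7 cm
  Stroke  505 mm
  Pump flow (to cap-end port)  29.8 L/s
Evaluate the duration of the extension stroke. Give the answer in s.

t ≈ 1.17 s

Cap-side area A_cap = π/4 × (29.7 cm)² = 692.8 cm^2
Swept volume V = A × L; t = V / Q = A·L / Q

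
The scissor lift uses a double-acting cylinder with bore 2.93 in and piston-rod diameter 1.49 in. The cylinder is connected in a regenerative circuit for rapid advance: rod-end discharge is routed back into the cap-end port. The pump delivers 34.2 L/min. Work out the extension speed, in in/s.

In regeneration the rod-end outflow joins the pump flow into the cap end, so the net volume the pump must supply per unit advance equals the rod cross-section area.
Rod cross-section A_rod = π/4 × (1.49 in)² = 1.744 in^2
v = Q_pump / A_rod

v ≈ 19.9 in/s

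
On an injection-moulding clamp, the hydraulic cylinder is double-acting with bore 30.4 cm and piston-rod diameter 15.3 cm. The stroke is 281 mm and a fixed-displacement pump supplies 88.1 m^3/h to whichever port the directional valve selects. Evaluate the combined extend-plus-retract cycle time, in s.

Cap-side area A_cap = π/4 × (30.4 cm)² = 725.8 cm^2
Rod-side annular area A_ann = π/4 × (30.4² − 15.3²) = 542.0 cm^2
t_ext = A_cap·L/Q = 0.8334 s
t_ret = A_ann·L/Q = 0.6223 s
t_cycle = t_ext + t_ret

t ≈ 1.46 s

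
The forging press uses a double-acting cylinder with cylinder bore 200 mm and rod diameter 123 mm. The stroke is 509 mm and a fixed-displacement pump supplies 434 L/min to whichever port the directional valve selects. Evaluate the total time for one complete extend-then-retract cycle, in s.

t ≈ 3.59 s

Cap-side area A_cap = π/4 × (200 mm)² = 31420 mm^2
Rod-side annular area A_ann = π/4 × (200² − 123²) = 19530 mm^2
t_ext = A_cap·L/Q = 2.211 s
t_ret = A_ann·L/Q = 1.375 s
t_cycle = t_ext + t_ret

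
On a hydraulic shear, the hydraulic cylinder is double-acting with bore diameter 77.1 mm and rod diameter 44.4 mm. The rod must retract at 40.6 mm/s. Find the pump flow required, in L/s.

Rod-side annular area A_ann = π/4 × (77.1² − 44.4²) = 3120 mm^2
Q = A × v

Q ≈ 0.127 L/s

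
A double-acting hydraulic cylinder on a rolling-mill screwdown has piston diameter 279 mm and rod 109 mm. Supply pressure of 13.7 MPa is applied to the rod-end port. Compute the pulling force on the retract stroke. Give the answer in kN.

F ≈ 710 kN

Rod-side annular area A_ann = π/4 × (279² − 109²) = 51800 mm^2
On retraction the pressure acts on the annular area (bore minus rod).
F = P × A_ann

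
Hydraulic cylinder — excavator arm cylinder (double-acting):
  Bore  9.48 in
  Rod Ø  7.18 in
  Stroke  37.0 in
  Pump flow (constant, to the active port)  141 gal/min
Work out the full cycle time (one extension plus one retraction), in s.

Cap-side area A_cap = π/4 × (9.48 in)² = 70.58 in^2
Rod-side annular area A_ann = π/4 × (9.48² − 7.18²) = 30.09 in^2
t_ext = A_cap·L/Q = 4.811 s
t_ret = A_ann·L/Q = 2.051 s
t_cycle = t_ext + t_ret

t ≈ 6.86 s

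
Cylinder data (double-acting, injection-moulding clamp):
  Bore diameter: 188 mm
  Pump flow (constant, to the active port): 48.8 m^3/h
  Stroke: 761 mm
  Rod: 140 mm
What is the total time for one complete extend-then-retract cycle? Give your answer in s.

Cap-side area A_cap = π/4 × (188 mm)² = 27760 mm^2
Rod-side annular area A_ann = π/4 × (188² − 140²) = 12370 mm^2
t_ext = A_cap·L/Q = 1.558 s
t_ret = A_ann·L/Q = 0.6942 s
t_cycle = t_ext + t_ret

t ≈ 2.25 s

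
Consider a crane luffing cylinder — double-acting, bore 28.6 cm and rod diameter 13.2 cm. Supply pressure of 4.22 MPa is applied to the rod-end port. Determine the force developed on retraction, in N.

Rod-side annular area A_ann = π/4 × (28.6² − 13.2²) = 505.6 cm^2
On retraction the pressure acts on the annular area (bore minus rod).
F = P × A_ann

F ≈ 2.13e5 N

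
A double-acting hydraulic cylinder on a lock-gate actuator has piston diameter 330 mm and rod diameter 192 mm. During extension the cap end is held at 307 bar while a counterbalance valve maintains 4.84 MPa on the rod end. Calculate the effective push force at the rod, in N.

Cap-side area A_cap = π/4 × (330 mm)² = 85530 mm^2
Rod-side annular area A_ann = π/4 × (330² − 192²) = 56580 mm^2
Net thrust = P_cap·A_cap − P_rod·A_ann = 2.626e6 N − 2.738e5 N

F ≈ 2.35e6 N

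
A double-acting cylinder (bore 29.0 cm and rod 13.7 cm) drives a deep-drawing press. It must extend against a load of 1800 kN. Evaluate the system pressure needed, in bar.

P ≈ 273 bar

Cap-side area A_cap = π/4 × (29.0 cm)² = 660.5 cm^2
P = F / A = 1800 kN / A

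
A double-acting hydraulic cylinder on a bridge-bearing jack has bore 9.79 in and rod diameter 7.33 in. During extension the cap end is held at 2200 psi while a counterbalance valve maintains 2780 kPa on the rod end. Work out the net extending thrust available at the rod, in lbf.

Cap-side area A_cap = π/4 × (9.79 in)² = 75.28 in^2
Rod-side annular area A_ann = π/4 × (9.79² − 7.33²) = 33.08 in^2
Net thrust = P_cap·A_cap − P_rod·A_ann = 1.656e5 lbf − 13340 lbf

F ≈ 1.52e5 lbf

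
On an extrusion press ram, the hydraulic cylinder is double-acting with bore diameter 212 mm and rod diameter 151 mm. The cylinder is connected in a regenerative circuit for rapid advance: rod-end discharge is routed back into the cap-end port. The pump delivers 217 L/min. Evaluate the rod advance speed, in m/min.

In regeneration the rod-end outflow joins the pump flow into the cap end, so the net volume the pump must supply per unit advance equals the rod cross-section area.
Rod cross-section A_rod = π/4 × (151 mm)² = 17910 mm^2
v = Q_pump / A_rod

v ≈ 12.1 m/min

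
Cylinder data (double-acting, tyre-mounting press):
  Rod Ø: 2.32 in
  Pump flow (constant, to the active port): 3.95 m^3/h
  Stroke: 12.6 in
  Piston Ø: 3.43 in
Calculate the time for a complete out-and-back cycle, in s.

Cap-side area A_cap = π/4 × (3.43 in)² = 9.240 in^2
Rod-side annular area A_ann = π/4 × (3.43² − 2.32²) = 5.013 in^2
t_ext = A_cap·L/Q = 1.739 s
t_ret = A_ann·L/Q = 0.9433 s
t_cycle = t_ext + t_ret

t ≈ 2.68 s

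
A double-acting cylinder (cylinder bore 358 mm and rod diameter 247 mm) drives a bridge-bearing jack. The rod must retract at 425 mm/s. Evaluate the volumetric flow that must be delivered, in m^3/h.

Q ≈ 80.7 m^3/h

Rod-side annular area A_ann = π/4 × (358² − 247²) = 52740 mm^2
Q = A × v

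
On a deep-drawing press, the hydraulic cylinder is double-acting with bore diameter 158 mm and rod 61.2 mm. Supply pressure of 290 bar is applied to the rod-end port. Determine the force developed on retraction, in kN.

F ≈ 483 kN

Rod-side annular area A_ann = π/4 × (158² − 61.2²) = 16670 mm^2
On retraction the pressure acts on the annular area (bore minus rod).
F = P × A_ann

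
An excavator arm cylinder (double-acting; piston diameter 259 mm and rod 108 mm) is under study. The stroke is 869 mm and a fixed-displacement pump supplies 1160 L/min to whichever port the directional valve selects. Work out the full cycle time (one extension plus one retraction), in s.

t ≈ 4.32 s

Cap-side area A_cap = π/4 × (259 mm)² = 52690 mm^2
Rod-side annular area A_ann = π/4 × (259² − 108²) = 43520 mm^2
t_ext = A_cap·L/Q = 2.368 s
t_ret = A_ann·L/Q = 1.956 s
t_cycle = t_ext + t_ret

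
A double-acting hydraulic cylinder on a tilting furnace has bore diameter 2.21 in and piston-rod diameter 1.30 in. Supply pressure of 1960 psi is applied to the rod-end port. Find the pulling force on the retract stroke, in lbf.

Rod-side annular area A_ann = π/4 × (2.21² − 1.30²) = 2.509 in^2
On retraction the pressure acts on the annular area (bore minus rod).
F = P × A_ann

F ≈ 4920 lbf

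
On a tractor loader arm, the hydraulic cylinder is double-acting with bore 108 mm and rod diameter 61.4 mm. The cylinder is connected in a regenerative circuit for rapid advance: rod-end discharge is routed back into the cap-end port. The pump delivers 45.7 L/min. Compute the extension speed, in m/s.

In regeneration the rod-end outflow joins the pump flow into the cap end, so the net volume the pump must supply per unit advance equals the rod cross-section area.
Rod cross-section A_rod = π/4 × (61.4 mm)² = 2961 mm^2
v = Q_pump / A_rod

v ≈ 0.257 m/s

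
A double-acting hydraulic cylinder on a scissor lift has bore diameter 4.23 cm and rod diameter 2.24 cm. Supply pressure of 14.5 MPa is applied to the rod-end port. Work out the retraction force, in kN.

Rod-side annular area A_ann = π/4 × (4.23² − 2.24²) = 10.11 cm^2
On retraction the pressure acts on the annular area (bore minus rod).
F = P × A_ann

F ≈ 14.7 kN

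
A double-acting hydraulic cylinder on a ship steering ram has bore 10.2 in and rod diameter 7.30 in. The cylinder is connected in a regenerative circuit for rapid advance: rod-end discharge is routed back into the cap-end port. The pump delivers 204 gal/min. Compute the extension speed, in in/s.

v ≈ 18.8 in/s

In regeneration the rod-end outflow joins the pump flow into the cap end, so the net volume the pump must supply per unit advance equals the rod cross-section area.
Rod cross-section A_rod = π/4 × (7.30 in)² = 41.85 in^2
v = Q_pump / A_rod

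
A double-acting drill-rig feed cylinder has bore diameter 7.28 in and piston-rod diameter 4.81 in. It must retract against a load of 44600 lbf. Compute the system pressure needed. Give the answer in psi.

Rod-side annular area A_ann = π/4 × (7.28² − 4.81²) = 23.45 in^2
Retraction: pressure acts on the annular area.
P = F / A = 44600 lbf / A

P ≈ 1900 psi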